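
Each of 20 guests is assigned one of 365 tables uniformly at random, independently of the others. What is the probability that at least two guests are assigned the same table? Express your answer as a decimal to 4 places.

It's easier to compute the probability that all 20 are distinct.
P(all distinct) = 365/365 · 364/365 · ··· · 346/365 ≈ 0.5886.
So the probability of at least one match is 1 − 0.5886 = 0.4114.

0.4114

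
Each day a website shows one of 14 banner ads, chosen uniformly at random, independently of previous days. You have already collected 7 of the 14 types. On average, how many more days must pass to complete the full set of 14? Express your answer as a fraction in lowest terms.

Starting from 7 distinct types, each trial gives a new one with probability (14−i)/14 when i types are held, so the wait for the next new type is 14/(14−i).
E = 14/7 + 14/6 + 14/5 + 14/4 + 14/3 + 14/2 + 14/1 = 363/10.

363/10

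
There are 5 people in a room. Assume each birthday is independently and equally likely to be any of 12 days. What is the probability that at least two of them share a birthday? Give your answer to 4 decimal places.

It's easier to compute the probability that all 5 are distinct.
P(all distinct) = 12/12 · 11/12 · ··· · 8/12 ≈ 0.3819.
So the probability of at least one match is 1 − 0.3819 = 0.6181.

0.6181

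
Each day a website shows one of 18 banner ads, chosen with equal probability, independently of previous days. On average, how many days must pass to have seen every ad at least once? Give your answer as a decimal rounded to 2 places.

62.91

After i distinct types are collected, each trial gives a new one with probability (18−i)/18, so the expected wait for the next new type is 18/(18−i).
E = 18/18 + 18/17 + 18/16 + 18/15 + 18/14 + 18/13 + 18/12 + 18/11 + 18/10 + 18/9 + 18/8 + 18/7 + 18/6 + 18/5 + 18/4 + 18/3 + 18/2 + 18/1 = 42822903/680680 ≈ 62.91.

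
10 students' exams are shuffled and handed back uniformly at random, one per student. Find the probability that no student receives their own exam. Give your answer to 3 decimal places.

0.368

This is the derangement probability: permutations of 10 with no fixed point.
D(10) = 10! · (1 − 1/1! + 1/2! − ··· + (−1)^10/10!) = 1334961.
P = 1334961/3628800 = 16481/44800 ≈ 0.368.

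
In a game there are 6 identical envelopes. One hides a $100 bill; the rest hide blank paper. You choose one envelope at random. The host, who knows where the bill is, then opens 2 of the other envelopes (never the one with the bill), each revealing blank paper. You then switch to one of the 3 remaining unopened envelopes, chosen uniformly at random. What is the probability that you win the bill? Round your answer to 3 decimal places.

0.278

Your original envelope holds the bill with probability 1/6, so the other 5 collectively hold it with probability 5/6.
The host can always find 2 empty envelopes to open, so the reveals don't change that 5/6; it is now spread over the 3 remaining unopened envelopes.
P(win by switching) = (5/6) · (1/3) = 5/18 ≈ 0.278.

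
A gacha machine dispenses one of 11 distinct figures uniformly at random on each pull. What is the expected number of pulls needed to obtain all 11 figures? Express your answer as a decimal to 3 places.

After i distinct types are collected, each trial gives a new one with probability (11−i)/11, so the expected wait for the next new type is 11/(11−i).
E = 11/11 + 11/10 + 11/9 + 11/8 + 11/7 + 11/6 + 11/5 + 11/4 + 11/3 + 11/2 + 11/1 = 83711/2520 ≈ 33.219.

33.219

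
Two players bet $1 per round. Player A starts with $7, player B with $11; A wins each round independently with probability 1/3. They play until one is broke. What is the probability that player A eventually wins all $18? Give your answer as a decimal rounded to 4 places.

Let r = q/p = (2/3)/(1/3) = 2. The recurrence P(i) = p·P(i+1) + q·P(i−1) with P(0)=0, P(18)=1 gives P(i) = (1 − r^i)/(1 − r^18).
P(7) = (1 − (2)^7) / (1 − (2)^18) = 127/262143 ≈ 0.0005.

0.0005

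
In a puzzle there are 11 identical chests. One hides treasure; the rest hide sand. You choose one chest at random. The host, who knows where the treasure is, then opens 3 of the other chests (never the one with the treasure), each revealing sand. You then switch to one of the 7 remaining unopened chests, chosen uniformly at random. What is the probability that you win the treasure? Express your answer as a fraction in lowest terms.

10/77

Your original chest holds the treasure with probability 1/11, so the other 10 collectively hold it with probability 10/11.
The host can always find 3 empty chests to open, so the reveals don't change that 10/11; it is now spread over the 7 remaining unopened chests.
P(win by switching) = (10/11) · (1/7) = 10/77.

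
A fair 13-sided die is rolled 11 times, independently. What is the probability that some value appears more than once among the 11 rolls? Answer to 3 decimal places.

0.998

P(all 11 different) = 13/13 · 12/13 · ··· · 3/13 ≈ 0.002.
P(at least two equal) = 1 − 0.002 = 0.998.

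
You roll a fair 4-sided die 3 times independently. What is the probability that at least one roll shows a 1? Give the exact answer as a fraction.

37/64

P(no roll shows a 1) = (3/4)^3 = 27/64.
P(at least one) = 1 − 27/64 = 37/64.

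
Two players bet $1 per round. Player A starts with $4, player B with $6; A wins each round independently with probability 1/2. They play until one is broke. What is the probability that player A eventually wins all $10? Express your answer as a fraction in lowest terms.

2/5

With a fair step, P(i) = ½P(i−1) + ½P(i+1) with P(0)=0, P(10)=1 has the linear solution P(i) = i/10.
P(4) = 4/10 = 2/5.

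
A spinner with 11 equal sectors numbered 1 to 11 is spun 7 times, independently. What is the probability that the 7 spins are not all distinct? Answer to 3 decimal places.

P(all 7 different) = 11/11 · 10/11 · ··· · 5/11 ≈ 0.085.
P(at least two equal) = 1 − 0.085 = 0.915.

0.915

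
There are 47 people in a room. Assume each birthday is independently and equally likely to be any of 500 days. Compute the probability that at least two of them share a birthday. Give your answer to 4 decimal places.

It's easier to compute the probability that all 47 are distinct.
P(all distinct) = 500/500 · 499/500 · ··· · 454/500 ≈ 0.1073.
So the probability of at least one match is 1 − 0.1073 = 0.8927.

0.8927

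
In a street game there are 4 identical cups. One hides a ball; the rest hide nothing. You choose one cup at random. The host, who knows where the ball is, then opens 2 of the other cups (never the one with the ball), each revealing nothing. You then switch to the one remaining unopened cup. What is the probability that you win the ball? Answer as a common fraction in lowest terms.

3/4

Your original cup holds the ball with probability 1/4, so the other 3 collectively hold it with probability 3/4.
The host can always find 2 empty cups to open, so the reveals don't change that 3/4; it is now spread over the 1 remaining unopened cup.
P(win by switching) = (3/4) · (1/1) = 3/4.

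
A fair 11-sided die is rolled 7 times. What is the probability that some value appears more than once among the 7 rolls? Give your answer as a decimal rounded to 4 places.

0.9147

P(all 7 different) = 11/11 · 10/11 · ··· · 5/11 ≈ 0.0853.
P(at least two equal) = 1 − 0.0853 = 0.9147.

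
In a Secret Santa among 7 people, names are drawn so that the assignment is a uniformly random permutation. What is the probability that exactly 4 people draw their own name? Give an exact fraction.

1/72

Choose which 4 of the 7 are fixed: C(7,4) = 35 ways.
The remaining 3 must have no fixed point: D(3) = 2.
P = 35·2/5040 = 1/72.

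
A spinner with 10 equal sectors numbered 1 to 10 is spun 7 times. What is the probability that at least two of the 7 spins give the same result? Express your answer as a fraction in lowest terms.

P(all 7 different) = 10/10 · 9/10 · ··· · 4/10 = 189/3125.
P(at least two equal) = 1 − 189/3125 = 2936/3125.

2936/3125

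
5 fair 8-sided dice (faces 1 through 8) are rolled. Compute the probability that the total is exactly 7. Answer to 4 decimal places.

There are 8^5 = 32768 equally likely outcomes.
The number of ordered 5-tuples from {1,…,8} summing to 7 is 15.
P(sum = 7) = 15/32768 ≈ 0.0005.

0.0005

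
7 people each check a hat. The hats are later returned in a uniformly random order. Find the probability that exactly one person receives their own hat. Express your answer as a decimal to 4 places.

0.3681

Choose which one is fixed: C(7,1) = 7 ways.
The remaining 6 must have no fixed point: D(6) = 265.
P = 7·265/5040 = 53/144 ≈ 0.3681.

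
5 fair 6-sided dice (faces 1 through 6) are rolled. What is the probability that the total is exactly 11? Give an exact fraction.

There are 6^5 = 7776 equally likely outcomes.
The number of ordered 5-tuples from {1,…,6} summing to 11 is 205.
P(sum = 11) = 205/7776.

205/7776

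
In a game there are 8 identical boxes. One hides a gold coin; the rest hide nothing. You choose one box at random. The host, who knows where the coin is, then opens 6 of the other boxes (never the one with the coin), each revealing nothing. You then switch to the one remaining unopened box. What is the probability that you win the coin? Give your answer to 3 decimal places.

0.875

Your original box holds the coin with probability 1/8, so the other 7 collectively hold it with probability 7/8.
The host can always find 6 empty boxes to open, so the reveals don't change that 7/8; it is now spread over the 1 remaining unopened box.
P(win by switching) = (7/8) · (1/1) = 7/8 ≈ 0.875.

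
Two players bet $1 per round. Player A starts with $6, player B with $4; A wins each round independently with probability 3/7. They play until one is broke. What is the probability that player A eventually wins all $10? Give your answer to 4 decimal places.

Let r = q/p = (4/7)/(3/7) = 4/3. The recurrence P(i) = p·P(i+1) + q·P(i−1) with P(0)=0, P(10)=1 gives P(i) = (1 − r^i)/(1 − r^10).
P(6) = (1 − (4/3)^6) / (1 − (4/3)^10) = 38961/141361 ≈ 0.2756.

0.2756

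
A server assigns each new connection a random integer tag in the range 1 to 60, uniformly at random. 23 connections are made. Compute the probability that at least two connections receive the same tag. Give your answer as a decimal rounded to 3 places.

0.992

It's easier to compute the probability that all 23 are distinct.
P(all distinct) = 60/60 · 59/60 · ··· · 38/60 ≈ 0.008.
So the probability of at least one match is 1 − 0.008 = 0.992.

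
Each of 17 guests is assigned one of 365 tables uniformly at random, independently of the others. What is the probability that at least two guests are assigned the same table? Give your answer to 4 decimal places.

0.3150

It's easier to compute the probability that all 17 are distinct.
P(all distinct) = 365/365 · 364/365 · ··· · 349/365 ≈ 0.6850.
So the probability of at least one match is 1 − 0.6850 = 0.3150.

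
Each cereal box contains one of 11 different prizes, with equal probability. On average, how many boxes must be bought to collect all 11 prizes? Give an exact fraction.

83711/2520

After i distinct types are collected, each trial gives a new one with probability (11−i)/11, so the expected wait for the next new type is 11/(11−i).
E = 11/11 + 11/10 + 11/9 + 11/8 + 11/7 + 11/6 + 11/5 + 11/4 + 11/3 + 11/2 + 11/1 = 83711/2520.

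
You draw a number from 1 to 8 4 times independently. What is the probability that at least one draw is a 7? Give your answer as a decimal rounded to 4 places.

P(no draw is a 7) = (7/8)^4 ≈ 0.5862.
P(at least one) = 1 − 0.5862 = 0.4138.

0.4138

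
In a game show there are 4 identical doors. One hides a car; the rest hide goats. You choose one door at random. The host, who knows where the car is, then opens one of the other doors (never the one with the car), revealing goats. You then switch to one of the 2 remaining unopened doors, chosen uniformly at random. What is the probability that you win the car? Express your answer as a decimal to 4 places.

0.3750

Your original door holds the car with probability 1/4, so the other 3 collectively hold it with probability 3/4.
The host can always find an empty door to open, so this doesn't change that 3/4; it is now spread over the 2 remaining unopened doors.
P(win by switching) = (3/4) · (1/2) = 3/8 ≈ 0.3750.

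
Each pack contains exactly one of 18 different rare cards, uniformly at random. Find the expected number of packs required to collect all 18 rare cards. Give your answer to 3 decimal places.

After i distinct types are collected, each trial gives a new one with probability (18−i)/18, so the expected wait for the next new type is 18/(18−i).
E = 18/18 + 18/17 + 18/16 + 18/15 + 18/14 + 18/13 + 18/12 + 18/11 + 18/10 + 18/9 + 18/8 + 18/7 + 18/6 + 18/5 + 18/4 + 18/3 + 18/2 + 18/1 = 42822903/680680 ≈ 62.912.

62.912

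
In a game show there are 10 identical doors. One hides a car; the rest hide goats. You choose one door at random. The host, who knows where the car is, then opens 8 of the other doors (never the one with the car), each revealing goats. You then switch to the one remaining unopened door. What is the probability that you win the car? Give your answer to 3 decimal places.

Your original door holds the car with probability 1/10, so the other 9 collectively hold it with probability 9/10.
The host can always find 8 empty doors to open, so the reveals don't change that 9/10; it is now spread over the 1 remaining unopened door.
P(win by switching) = (9/10) · (1/1) = 9/10 ≈ 0.900.

0.900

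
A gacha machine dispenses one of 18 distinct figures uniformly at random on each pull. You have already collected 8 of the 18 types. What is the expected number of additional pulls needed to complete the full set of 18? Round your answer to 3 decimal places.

Starting from 8 distinct types, each trial gives a new one with probability (18−i)/18 when i types are held, so the wait for the next new type is 18/(18−i).
E = 18/10 + 18/9 + 18/8 + 18/7 + 18/6 + 18/5 + 18/4 + 18/3 + 18/2 + 18/1 = 7381/140 ≈ 52.721.

52.721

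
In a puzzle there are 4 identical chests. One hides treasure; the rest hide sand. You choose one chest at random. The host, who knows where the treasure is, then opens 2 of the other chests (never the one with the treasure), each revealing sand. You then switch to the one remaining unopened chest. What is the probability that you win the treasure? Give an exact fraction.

3/4

Your original chest holds the treasure with probability 1/4, so the other 3 collectively hold it with probability 3/4.
The host can always find 2 empty chests to open, so the reveals don't change that 3/4; it is now spread over the 1 remaining unopened chest.
P(win by switching) = (3/4) · (1/1) = 3/4.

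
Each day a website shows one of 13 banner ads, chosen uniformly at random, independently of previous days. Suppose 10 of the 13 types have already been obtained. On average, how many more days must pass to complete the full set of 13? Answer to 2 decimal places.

23.83

Starting from 10 distinct types, each trial gives a new one with probability (13−i)/13 when i types are held, so the wait for the next new type is 13/(13−i).
E = 13/3 + 13/2 + 13/1 = 143/6 ≈ 23.83.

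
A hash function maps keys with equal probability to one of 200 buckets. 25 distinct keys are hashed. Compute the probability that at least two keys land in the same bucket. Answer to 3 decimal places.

0.791

It's easier to compute the probability that all 25 are distinct.
P(all distinct) = 200/200 · 199/200 · ··· · 176/200 ≈ 0.209.
So the probability of at least one match is 1 − 0.209 = 0.791.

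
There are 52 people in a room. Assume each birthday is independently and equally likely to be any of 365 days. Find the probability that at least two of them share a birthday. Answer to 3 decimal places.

0.978

It's easier to compute the probability that all 52 are distinct.
P(all distinct) = 365/365 · 364/365 · ··· · 314/365 ≈ 0.022.
So the probability of at least one match is 1 − 0.022 = 0.978.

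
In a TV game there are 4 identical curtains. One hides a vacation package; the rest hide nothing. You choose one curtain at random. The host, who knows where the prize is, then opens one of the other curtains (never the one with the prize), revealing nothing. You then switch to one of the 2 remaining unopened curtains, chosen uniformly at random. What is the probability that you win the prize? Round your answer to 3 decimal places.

Your original curtain holds the prize with probability 1/4, so the other 3 collectively hold it with probability 3/4.
The host can always find an empty curtain to open, so this doesn't change that 3/4; it is now spread over the 2 remaining unopened curtains.
P(win by switching) = (3/4) · (1/2) = 3/8 ≈ 0.375.

0.375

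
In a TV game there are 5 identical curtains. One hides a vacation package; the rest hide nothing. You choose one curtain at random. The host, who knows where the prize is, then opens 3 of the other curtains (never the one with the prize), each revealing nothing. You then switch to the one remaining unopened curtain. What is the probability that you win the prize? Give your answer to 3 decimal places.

Your original curtain holds the prize with probability 1/5, so the other 4 collectively hold it with probability 4/5.
The host can always find 3 empty curtains to open, so the reveals don't change that 4/5; it is now spread over the 1 remaining unopened curtain.
P(win by switching) = (4/5) · (1/1) = 4/5 ≈ 0.800.

0.800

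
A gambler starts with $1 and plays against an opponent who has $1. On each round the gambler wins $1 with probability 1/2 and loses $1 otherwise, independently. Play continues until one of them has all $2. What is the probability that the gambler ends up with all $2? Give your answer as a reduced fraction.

With a fair step, P(i) = ½P(i−1) + ½P(i+1) with P(0)=0, P(2)=1 has the linear solution P(i) = i/2.
P(1) = 1/2.

1/2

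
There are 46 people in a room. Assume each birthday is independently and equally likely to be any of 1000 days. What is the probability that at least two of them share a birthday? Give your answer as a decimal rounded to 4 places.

0.6504

It's easier to compute the probability that all 46 are distinct.
P(all distinct) = 1000/1000 · 999/1000 · ··· · 955/1000 ≈ 0.3496.
So the probability of at least one match is 1 − 0.3496 = 0.6504.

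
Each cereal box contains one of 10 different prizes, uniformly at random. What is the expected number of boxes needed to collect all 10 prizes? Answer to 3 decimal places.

After i distinct types are collected, each trial gives a new one with probability (10−i)/10, so the expected wait for the next new type is 10/(10−i).
E = 10/10 + 10/9 + 10/8 + 10/7 + 10/6 + 10/5 + 10/4 + 10/3 + 10/2 + 10/1 = 7381/252 ≈ 29.290.

29.290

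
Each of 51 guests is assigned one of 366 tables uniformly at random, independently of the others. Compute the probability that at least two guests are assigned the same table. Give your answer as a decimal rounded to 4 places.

0.9742

It's easier to compute the probability that all 51 are distinct.
P(all distinct) = 366/366 · 365/366 · ··· · 316/366 ≈ 0.0258.
So the probability of at least one match is 1 − 0.0258 = 0.9742.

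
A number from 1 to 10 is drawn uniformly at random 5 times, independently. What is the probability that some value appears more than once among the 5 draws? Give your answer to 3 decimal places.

P(all 5 different) = 10/10 · 9/10 · ··· · 6/10 ≈ 0.302.
P(at least two equal) = 1 − 0.302 = 0.698.

0.698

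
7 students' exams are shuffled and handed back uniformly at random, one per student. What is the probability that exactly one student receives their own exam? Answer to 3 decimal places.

Choose which one is fixed: C(7,1) = 7 ways.
The remaining 6 must have no fixed point: D(6) = 265.
P = 7·265/5040 = 53/144 ≈ 0.368.

0.368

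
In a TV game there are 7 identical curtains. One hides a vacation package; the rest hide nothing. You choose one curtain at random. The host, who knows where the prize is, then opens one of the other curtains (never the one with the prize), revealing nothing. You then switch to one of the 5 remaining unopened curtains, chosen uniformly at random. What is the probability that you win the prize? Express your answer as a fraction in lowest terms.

Your original curtain holds the prize with probability 1/7, so the other 6 collectively hold it with probability 6/7.
The host can always find an empty curtain to open, so this doesn't change that 6/7; it is now spread over the 5 remaining unopened curtains.
P(win by switching) = (6/7) · (1/5) = 6/35.

6/35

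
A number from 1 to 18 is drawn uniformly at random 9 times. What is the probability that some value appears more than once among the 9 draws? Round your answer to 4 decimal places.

0.9111

P(all 9 different) = 18/18 · 17/18 · ··· · 10/18 ≈ 0.0889.
P(at least two equal) = 1 − 0.0889 = 0.9111.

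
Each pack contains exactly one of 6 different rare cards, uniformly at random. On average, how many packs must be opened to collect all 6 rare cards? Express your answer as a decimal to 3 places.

14.700

After i distinct types are collected, each trial gives a new one with probability (6−i)/6, so the expected wait for the next new type is 6/(6−i).
E = 6/6 + 6/5 + 6/4 + 6/3 + 6/2 + 6/1 = 147/10 ≈ 14.700.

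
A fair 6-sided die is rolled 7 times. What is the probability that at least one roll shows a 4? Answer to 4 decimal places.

P(no roll shows a 4) = (5/6)^7 ≈ 0.2791.
P(at least one) = 1 − 0.2791 = 0.7209.

0.7209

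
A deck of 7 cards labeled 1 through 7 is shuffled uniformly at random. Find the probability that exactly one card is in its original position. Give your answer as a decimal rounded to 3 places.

0.368

Choose which one is fixed: C(7,1) = 7 ways.
The remaining 6 must have no fixed point: D(6) = 265.
P = 7·265/5040 = 53/144 ≈ 0.368.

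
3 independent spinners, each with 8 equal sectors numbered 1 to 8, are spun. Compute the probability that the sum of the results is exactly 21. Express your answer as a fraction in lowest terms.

5/256

There are 8^3 = 512 equally likely outcomes.
The number of ordered 3-tuples from {1,…,8} summing to 21 is 10.
P(sum = 21) = 10/512 = 5/256.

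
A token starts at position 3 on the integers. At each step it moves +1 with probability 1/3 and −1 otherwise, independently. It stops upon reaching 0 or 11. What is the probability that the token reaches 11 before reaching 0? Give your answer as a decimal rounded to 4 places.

0.0034

Let r = q/p = (2/3)/(1/3) = 2. The recurrence P(i) = p·P(i+1) + q·P(i−1) with P(0)=0, P(11)=1 gives P(i) = (1 − r^i)/(1 − r^11).
P(3) = (1 − (2)^3) / (1 − (2)^11) = 7/2047 ≈ 0.0034.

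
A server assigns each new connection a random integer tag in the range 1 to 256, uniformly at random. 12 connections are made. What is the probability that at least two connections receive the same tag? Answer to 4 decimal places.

0.2303

It's easier to compute the probability that all 12 are distinct.
P(all distinct) = 256/256 · 255/256 · ··· · 245/256 ≈ 0.7697.
So the probability of at least one match is 1 − 0.7697 = 0.2303.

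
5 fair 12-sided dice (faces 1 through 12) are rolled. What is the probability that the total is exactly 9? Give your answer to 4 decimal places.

0.0003

There are 12^5 = 248832 equally likely outcomes.
The number of ordered 5-tuples from {1,…,12} summing to 9 is 70.
P(sum = 9) = 70/248832 = 35/124416 ≈ 0.0003.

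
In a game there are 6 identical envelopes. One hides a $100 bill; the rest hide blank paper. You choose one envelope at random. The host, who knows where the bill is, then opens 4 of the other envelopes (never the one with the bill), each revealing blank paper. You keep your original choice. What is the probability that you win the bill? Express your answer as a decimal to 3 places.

0.167

The host can always open 4 empty envelopes regardless of your choice, so the reveals give no information about your original envelope.
P(win by staying) = 1/6 ≈ 0.167.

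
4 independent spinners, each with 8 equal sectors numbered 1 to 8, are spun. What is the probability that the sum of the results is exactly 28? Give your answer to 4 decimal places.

There are 8^4 = 4096 equally likely outcomes.
The number of ordered 4-tuples from {1,…,8} summing to 28 is 35.
P(sum = 28) = 35/4096 ≈ 0.0085.

0.0085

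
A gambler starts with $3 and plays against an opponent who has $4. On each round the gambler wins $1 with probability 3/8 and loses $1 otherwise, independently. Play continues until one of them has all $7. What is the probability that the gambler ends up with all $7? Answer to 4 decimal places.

0.1045

Let r = q/p = (5/8)/(3/8) = 5/3. The recurrence P(i) = p·P(i+1) + q·P(i−1) with P(0)=0, P(7)=1 gives P(i) = (1 − r^i)/(1 − r^7).
P(3) = (1 − (5/3)^3) / (1 − (5/3)^7) = 3969/37969 ≈ 0.1045.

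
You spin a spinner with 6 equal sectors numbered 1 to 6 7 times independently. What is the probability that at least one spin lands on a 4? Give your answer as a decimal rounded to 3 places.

0.721

P(no spin lands on a 4) = (5/6)^7 ≈ 0.279.
P(at least one) = 1 − 0.279 = 0.721.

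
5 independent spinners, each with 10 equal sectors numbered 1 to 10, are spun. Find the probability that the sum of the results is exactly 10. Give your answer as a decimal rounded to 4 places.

0.0013

There are 10^5 = 100000 equally likely outcomes.
The number of ordered 5-tuples from {1,…,10} summing to 10 is 126.
P(sum = 10) = 126/100000 = 63/50000 ≈ 0.0013.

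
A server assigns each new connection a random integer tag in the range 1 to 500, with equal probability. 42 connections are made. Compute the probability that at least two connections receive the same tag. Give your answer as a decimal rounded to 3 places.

It's easier to compute the probability that all 42 are distinct.
P(all distinct) = 500/500 · 499/500 · ··· · 459/500 ≈ 0.170.
So the probability of at least one match is 1 − 0.170 = 0.830.

0.830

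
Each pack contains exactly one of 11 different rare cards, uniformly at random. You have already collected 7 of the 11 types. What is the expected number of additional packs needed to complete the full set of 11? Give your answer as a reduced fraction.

Starting from 7 distinct types, each trial gives a new one with probability (11−i)/11 when i types are held, so the wait for the next new type is 11/(11−i).
E = 11/4 + 11/3 + 11/2 + 11/1 = 275/12.

275/12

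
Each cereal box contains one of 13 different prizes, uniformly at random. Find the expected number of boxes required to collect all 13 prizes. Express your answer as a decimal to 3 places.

After i distinct types are collected, each trial gives a new one with probability (13−i)/13, so the expected wait for the next new type is 13/(13−i).
E = 13/13 + 13/12 + 13/11 + 13/10 + 13/9 + 13/8 + 13/7 + 13/6 + 13/5 + 13/4 + 13/3 + 13/2 + 13/1 = 1145993/27720 ≈ 41.342.

41.342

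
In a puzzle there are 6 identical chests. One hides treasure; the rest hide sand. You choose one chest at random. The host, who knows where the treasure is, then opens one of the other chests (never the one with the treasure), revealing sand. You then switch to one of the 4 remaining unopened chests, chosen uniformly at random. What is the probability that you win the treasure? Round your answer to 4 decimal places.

0.2083

Your original chest holds the treasure with probability 1/6, so the other 5 collectively hold it with probability 5/6.
The host can always find an empty chest to open, so this doesn't change that 5/6; it is now spread over the 4 remaining unopened chests.
P(win by switching) = (5/6) · (1/4) = 5/24 ≈ 0.2083.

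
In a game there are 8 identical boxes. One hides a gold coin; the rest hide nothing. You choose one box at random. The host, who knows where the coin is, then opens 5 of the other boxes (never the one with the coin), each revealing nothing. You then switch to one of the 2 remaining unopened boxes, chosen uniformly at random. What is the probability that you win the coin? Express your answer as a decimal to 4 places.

Your original box holds the coin with probability 1/8, so the other 7 collectively hold it with probability 7/8.
The host can always find 5 empty boxes to open, so the reveals don't change that 7/8; it is now spread over the 2 remaining unopened boxes.
P(win by switching) = (7/8) · (1/2) = 7/16 ≈ 0.4375.

0.4375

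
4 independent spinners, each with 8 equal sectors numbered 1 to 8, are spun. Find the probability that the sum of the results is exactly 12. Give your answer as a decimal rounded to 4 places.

0.0393

There are 8^4 = 4096 equally likely outcomes.
The number of ordered 4-tuples from {1,…,8} summing to 12 is 161.
P(sum = 12) = 161/4096 ≈ 0.0393.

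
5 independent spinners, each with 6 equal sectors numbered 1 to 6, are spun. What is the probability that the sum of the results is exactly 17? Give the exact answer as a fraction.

65/648

There are 6^5 = 7776 equally likely outcomes.
The number of ordered 5-tuples from {1,…,6} summing to 17 is 780.
P(sum = 17) = 780/7776 = 65/648.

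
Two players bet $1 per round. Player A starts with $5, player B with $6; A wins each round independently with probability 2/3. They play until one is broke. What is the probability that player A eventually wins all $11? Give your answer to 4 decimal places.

Let r = q/p = (1/3)/(2/3) = 1/2. The recurrence P(i) = p·P(i+1) + q·P(i−1) with P(0)=0, P(11)=1 gives P(i) = (1 − r^i)/(1 − r^11).
P(5) = (1 − (1/2)^5) / (1 − (1/2)^11) = 1984/2047 ≈ 0.9692.

0.9692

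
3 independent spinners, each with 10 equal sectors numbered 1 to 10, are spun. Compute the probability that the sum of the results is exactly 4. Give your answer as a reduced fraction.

3/1000

There are 10^3 = 1000 equally likely outcomes.
The number of ordered 3-tuples from {1,…,10} summing to 4 is 3.
P(sum = 4) = 3/1000.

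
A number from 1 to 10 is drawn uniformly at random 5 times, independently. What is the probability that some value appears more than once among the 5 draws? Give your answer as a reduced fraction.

P(all 5 different) = 10/10 · 9/10 · ··· · 6/10 = 189/625.
P(at least two equal) = 1 − 189/625 = 436/625.

436/625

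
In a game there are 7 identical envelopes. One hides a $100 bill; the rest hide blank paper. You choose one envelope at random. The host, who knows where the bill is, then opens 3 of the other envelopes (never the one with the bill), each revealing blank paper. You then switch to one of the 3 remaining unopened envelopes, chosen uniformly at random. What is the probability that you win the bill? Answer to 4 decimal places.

Your original envelope holds the bill with probability 1/7, so the other 6 collectively hold it with probability 6/7.
The host can always find 3 empty envelopes to open, so the reveals don't change that 6/7; it is now spread over the 3 remaining unopened envelopes.
P(win by switching) = (6/7) · (1/3) = 2/7 ≈ 0.2857.

0.2857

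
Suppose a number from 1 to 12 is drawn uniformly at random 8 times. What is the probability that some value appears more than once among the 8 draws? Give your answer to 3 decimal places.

0.954

P(all 8 different) = 12/12 · 11/12 · ··· · 5/12 ≈ 0.046.
P(at least two equal) = 1 − 0.046 = 0.954.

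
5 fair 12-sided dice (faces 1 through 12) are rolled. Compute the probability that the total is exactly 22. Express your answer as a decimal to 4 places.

There are 12^5 = 248832 equally likely outcomes.
The number of ordered 5-tuples from {1,…,12} summing to 22 is 5355.
P(sum = 22) = 5355/248832 = 595/27648 ≈ 0.0215.

0.0215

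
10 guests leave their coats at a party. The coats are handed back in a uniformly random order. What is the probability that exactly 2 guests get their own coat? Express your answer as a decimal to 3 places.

0.184

Choose which 2 of the 10 are fixed: C(10,2) = 45 ways.
The remaining 8 must have no fixed point: D(8) = 14833.
P = 45·14833/3628800 = 2119/11520 ≈ 0.184.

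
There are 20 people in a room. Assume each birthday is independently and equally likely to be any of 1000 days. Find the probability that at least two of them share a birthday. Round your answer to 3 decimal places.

0.174

It's easier to compute the probability that all 20 are distinct.
P(all distinct) = 1000/1000 · 999/1000 · ··· · 981/1000 ≈ 0.826.
So the probability of at least one match is 1 − 0.826 = 0.174.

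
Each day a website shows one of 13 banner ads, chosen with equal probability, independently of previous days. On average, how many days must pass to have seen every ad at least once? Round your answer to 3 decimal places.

41.342

After i distinct types are collected, each trial gives a new one with probability (13−i)/13, so the expected wait for the next new type is 13/(13−i).
E = 13/13 + 13/12 + 13/11 + 13/10 + 13/9 + 13/8 + 13/7 + 13/6 + 13/5 + 13/4 + 13/3 + 13/2 + 13/1 = 1145993/27720 ≈ 41.342.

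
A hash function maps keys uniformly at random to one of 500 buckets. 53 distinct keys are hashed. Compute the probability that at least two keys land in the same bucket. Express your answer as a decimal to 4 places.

It's easier to compute the probability that all 53 are distinct.
P(all distinct) = 500/500 · 499/500 · ··· · 448/500 ≈ 0.0574.
So the probability of at least one match is 1 − 0.0574 = 0.9426.

0.9426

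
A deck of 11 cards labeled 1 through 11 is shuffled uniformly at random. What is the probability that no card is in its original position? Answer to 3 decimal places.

This is the derangement probability: permutations of 11 with no fixed point.
D(11) = 11! · (1 − 1/1! + 1/2! − ··· + (−1)^11/11!) = 14684570.
P = 14684570/39916800 = 1468457/3991680 ≈ 0.368.

0.368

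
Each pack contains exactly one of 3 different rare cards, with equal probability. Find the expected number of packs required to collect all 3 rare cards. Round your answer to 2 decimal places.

5.50

After i distinct types are collected, each trial gives a new one with probability (3−i)/3, so the expected wait for the next new type is 3/(3−i).
E = 3/3 + 3/2 + 3/1 = 11/2 ≈ 5.50.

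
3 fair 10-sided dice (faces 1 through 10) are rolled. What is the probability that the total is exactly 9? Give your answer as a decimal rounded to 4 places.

0.0280

There are 10^3 = 1000 equally likely outcomes.
The number of ordered 3-tuples from {1,…,10} summing to 9 is 28.
P(sum = 9) = 28/1000 = 7/250 ≈ 0.0280.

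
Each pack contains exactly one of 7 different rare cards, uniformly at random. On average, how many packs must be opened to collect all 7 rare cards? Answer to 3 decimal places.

18.150

After i distinct types are collected, each trial gives a new one with probability (7−i)/7, so the expected wait for the next new type is 7/(7−i).
E = 7/7 + 7/6 + 7/5 + 7/4 + 7/3 + 7/2 + 7/1 = 363/20 ≈ 18.150.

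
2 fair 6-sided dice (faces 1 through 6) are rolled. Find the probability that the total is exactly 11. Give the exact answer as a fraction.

1/18

There are 6^2 = 36 equally likely outcomes.
The number of ordered 2-tuples from {1,…,6} summing to 11 is 2.
P(sum = 11) = 2/36 = 1/18.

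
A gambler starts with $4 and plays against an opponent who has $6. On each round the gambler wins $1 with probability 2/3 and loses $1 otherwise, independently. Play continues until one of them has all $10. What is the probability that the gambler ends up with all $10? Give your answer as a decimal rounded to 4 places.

Let r = q/p = (1/3)/(2/3) = 1/2. The recurrence P(i) = p·P(i+1) + q·P(i−1) with P(0)=0, P(10)=1 gives P(i) = (1 − r^i)/(1 − r^10).
P(4) = (1 − (1/2)^4) / (1 − (1/2)^10) = 320/341 ≈ 0.9384.

0.9384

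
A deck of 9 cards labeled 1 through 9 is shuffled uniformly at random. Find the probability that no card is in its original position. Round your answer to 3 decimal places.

This is the derangement probability: permutations of 9 with no fixed point.
D(9) = 9! · (1 − 1/1! + 1/2! − ··· + (−1)^9/9!) = 133496.
P = 133496/362880 = 16687/45360 ≈ 0.368.

0.368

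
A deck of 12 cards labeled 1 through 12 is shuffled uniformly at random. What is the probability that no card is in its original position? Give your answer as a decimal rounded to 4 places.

This is the derangement probability: permutations of 12 with no fixed point.
D(12) = 12! · (1 − 1/1! + 1/2! − ··· + (−1)^12/12!) = 176214841.
P = 176214841/479001600 = 16019531/43545600 ≈ 0.3679.

0.3679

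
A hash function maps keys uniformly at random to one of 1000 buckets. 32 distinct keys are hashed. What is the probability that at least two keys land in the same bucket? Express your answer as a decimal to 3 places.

0.394

It's easier to compute the probability that all 32 are distinct.
P(all distinct) = 1000/1000 · 999/1000 · ··· · 969/1000 ≈ 0.606.
So the probability of at least one match is 1 − 0.606 = 0.394.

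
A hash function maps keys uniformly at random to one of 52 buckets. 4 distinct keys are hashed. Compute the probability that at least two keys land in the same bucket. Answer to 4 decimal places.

It's easier to compute the probability that all 4 are distinct.
P(all distinct) = 52/52 · 51/52 · ··· · 49/52 ≈ 0.8886.
So the probability of at least one match is 1 − 0.8886 = 0.1114.

0.1114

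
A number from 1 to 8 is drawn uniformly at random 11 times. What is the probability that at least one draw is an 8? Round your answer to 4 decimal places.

P(no draw is an 8) = (7/8)^11 ≈ 0.2302.
P(at least one) = 1 − 0.2302 = 0.7698.

0.7698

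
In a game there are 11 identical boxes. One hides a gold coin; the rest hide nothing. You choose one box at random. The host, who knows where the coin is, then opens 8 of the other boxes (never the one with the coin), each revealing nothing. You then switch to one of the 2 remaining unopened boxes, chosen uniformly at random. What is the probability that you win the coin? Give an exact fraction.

Your original box holds the coin with probability 1/11, so the other 10 collectively hold it with probability 10/11.
The host can always find 8 empty boxes to open, so the reveals don't change that 10/11; it is now spread over the 2 remaining unopened boxes.
P(win by switching) = (10/11) · (1/2) = 5/11.

5/11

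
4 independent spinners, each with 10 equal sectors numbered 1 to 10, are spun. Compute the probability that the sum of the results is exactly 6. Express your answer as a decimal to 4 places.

0.0010

There are 10^4 = 10000 equally likely outcomes.
The number of ordered 4-tuples from {1,…,10} summing to 6 is 10.
P(sum = 6) = 10/10000 = 1/1000 ≈ 0.0010.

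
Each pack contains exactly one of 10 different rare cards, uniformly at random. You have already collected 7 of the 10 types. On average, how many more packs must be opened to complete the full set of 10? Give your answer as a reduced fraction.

55/3

Starting from 7 distinct types, each trial gives a new one with probability (10−i)/10 when i types are held, so the wait for the next new type is 10/(10−i).
E = 10/3 + 10/2 + 10/1 = 55/3.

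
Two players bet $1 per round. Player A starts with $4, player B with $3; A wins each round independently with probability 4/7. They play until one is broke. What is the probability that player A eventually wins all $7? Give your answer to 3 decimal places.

Let r = q/p = (3/7)/(4/7) = 3/4. The recurrence P(i) = p·P(i+1) + q·P(i−1) with P(0)=0, P(7)=1 gives P(i) = (1 − r^i)/(1 − r^7).
P(4) = (1 − (3/4)^4) / (1 − (3/4)^7) = 11200/14197 ≈ 0.789.

0.789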